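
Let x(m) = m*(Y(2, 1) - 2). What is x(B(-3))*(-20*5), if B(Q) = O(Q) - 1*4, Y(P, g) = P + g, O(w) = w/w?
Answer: 300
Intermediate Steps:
O(w) = 1
B(Q) = -3 (B(Q) = 1 - 1*4 = 1 - 4 = -3)
x(m) = m (x(m) = m*((2 + 1) - 2) = m*(3 - 2) = m*1 = m)
x(B(-3))*(-20*5) = -(-60)*5 = -3*(-100) = 300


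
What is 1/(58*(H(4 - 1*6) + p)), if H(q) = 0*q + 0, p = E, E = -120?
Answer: -1/6960 ≈ -0.00014368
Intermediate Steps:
p = -120
H(q) = 0 (H(q) = 0 + 0 = 0)
1/(58*(H(4 - 1*6) + p)) = 1/(58*(0 - 120)) = 1/(58*(-120)) = 1/(-6960) = -1/6960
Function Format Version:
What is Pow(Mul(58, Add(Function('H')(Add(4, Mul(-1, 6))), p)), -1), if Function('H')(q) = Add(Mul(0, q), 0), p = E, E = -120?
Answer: Rational(-1, 6960) ≈ -0.00014368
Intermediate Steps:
p = -120
Function('H')(q) = 0 (Function('H')(q) = Add(0, 0) = 0)
Pow(Mul(58, Add(Function('H')(Add(4, Mul(-1, 6))), p)), -1) = Pow(Mul(58, Add(0, -120)), -1) = Pow(Mul(58, -120), -1) = Pow(-6960, -1) = Rational(-1, 6960)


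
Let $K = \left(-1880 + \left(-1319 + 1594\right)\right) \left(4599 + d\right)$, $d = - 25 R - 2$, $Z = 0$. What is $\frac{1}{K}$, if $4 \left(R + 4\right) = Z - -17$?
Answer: $- \frac{4}{29472615} \approx -1.3572 \cdot 10^{-7}$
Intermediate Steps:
$R = \frac{1}{4}$ ($R = -4 + \frac{0 - -17}{4} = -4 + \frac{0 + 17}{4} = -4 + \frac{1}{4} \cdot 17 = -4 + \frac{17}{4} = \frac{1}{4} \approx 0.25$)
$d = - \frac{33}{4}$ ($d = \left(-25\right) \frac{1}{4} - 2 = - \frac{25}{4} - 2 = - \frac{33}{4} \approx -8.25$)
$K = - \frac{29472615}{4}$ ($K = \left(-1880 + \left(-1319 + 1594\right)\right) \left(4599 - \frac{33}{4}\right) = \left(-1880 + 275\right) \frac{18363}{4} = \left(-1605\right) \frac{18363}{4} = - \frac{29472615}{4} \approx -7.3682 \cdot 10^{6}$)
$\frac{1}{K} = \frac{1}{- \frac{29472615}{4}} = - \frac{4}{29472615}$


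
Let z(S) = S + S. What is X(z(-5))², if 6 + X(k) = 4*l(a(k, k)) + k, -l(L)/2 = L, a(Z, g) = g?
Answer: 4096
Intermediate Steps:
z(S) = 2*S
l(L) = -2*L
X(k) = -6 - 7*k (X(k) = -6 + (4*(-2*k) + k) = -6 + (-8*k + k) = -6 - 7*k)
X(z(-5))² = (-6 - 14*(-5))² = (-6 - 7*(-10))² = (-6 + 70)² = 64² = 4096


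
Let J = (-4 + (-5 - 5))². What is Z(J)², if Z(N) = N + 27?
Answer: 49729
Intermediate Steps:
J = 196 (J = (-4 - 10)² = (-14)² = 196)
Z(N) = 27 + N
Z(J)² = (27 + 196)² = 223² = 49729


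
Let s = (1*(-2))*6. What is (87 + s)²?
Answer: 5625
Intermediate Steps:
s = -12 (s = -2*6 = -12)
(87 + s)² = (87 - 12)² = 75² = 5625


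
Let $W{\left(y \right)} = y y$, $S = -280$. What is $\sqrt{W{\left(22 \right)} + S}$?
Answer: $2 \sqrt{51} \approx 14.283$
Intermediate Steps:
$W{\left(y \right)} = y^{2}$
$\sqrt{W{\left(22 \right)} + S} = \sqrt{22^{2} - 280} = \sqrt{484 - 280} = \sqrt{204} = 2 \sqrt{51}$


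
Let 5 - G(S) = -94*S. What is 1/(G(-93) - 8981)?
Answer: -1/17718 ≈ -5.6440e-5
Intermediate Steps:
G(S) = 5 + 94*S (G(S) = 5 - (-94)*S = 5 + 94*S)
1/(G(-93) - 8981) = 1/((5 + 94*(-93)) - 8981) = 1/((5 - 8742) - 8981) = 1/(-8737 - 8981) = 1/(-17718) = -1/17718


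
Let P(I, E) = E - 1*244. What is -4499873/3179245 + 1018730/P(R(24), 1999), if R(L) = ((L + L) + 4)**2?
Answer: 646178996347/1115914995 ≈ 579.06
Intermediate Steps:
R(L) = (4 + 2*L)**2 (R(L) = (2*L + 4)**2 = (4 + 2*L)**2)
P(I, E) = -244 + E (P(I, E) = E - 244 = -244 + E)
-4499873/3179245 + 1018730/P(R(24), 1999) = -4499873/3179245 + 1018730/(-244 + 1999) = -4499873*1/3179245 + 1018730/1755 = -4499873/3179245 + 1018730*(1/1755) = -4499873/3179245 + 203746/351 = 646178996347/1115914995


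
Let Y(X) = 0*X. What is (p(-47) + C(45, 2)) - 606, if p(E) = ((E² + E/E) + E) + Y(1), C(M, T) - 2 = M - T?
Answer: 1602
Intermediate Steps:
Y(X) = 0
C(M, T) = 2 + M - T (C(M, T) = 2 + (M - T) = 2 + M - T)
p(E) = 1 + E + E² (p(E) = ((E² + E/E) + E) + 0 = ((E² + 1) + E) + 0 = ((1 + E²) + E) + 0 = (1 + E + E²) + 0 = 1 + E + E²)
(p(-47) + C(45, 2)) - 606 = ((1 - 47 + (-47)²) + (2 + 45 - 1*2)) - 606 = ((1 - 47 + 2209) + (2 + 45 - 2)) - 606 = (2163 + 45) - 606 = 2208 - 606 = 1602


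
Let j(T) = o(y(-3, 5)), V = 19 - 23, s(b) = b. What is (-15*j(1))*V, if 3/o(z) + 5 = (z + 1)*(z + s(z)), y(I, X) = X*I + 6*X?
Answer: 36/95 ≈ 0.37895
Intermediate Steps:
V = -4
y(I, X) = 6*X + I*X (y(I, X) = I*X + 6*X = 6*X + I*X)
o(z) = 3/(-5 + 2*z*(1 + z)) (o(z) = 3/(-5 + (z + 1)*(z + z)) = 3/(-5 + (1 + z)*(2*z)) = 3/(-5 + 2*z*(1 + z)))
j(T) = 3/475 (j(T) = 3/(-5 + 2*(5*(6 - 3)) + 2*(5*(6 - 3))²) = 3/(-5 + 2*(5*3) + 2*(5*3)²) = 3/(-5 + 2*15 + 2*15²) = 3/(-5 + 30 + 2*225) = 3/(-5 + 30 + 450) = 3/475)
(-15*j(1))*V = -15*3/475*(-4) = -9/95*(-4) = 36/95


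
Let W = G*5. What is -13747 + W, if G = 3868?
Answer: 5593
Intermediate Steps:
W = 19340 (W = 3868*5 = 19340)
-13747 + W = -13747 + 19340 = 5593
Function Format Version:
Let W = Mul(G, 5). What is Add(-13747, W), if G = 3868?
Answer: 5593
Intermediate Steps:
W = 19340 (W = Mul(3868, 5) = 19340)
Add(-13747, W) = Add(-13747, 19340) = 5593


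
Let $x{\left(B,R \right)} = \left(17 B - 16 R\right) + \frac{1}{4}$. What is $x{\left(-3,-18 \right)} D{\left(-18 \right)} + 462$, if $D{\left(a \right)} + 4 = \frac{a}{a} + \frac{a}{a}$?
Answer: $- \frac{25}{2} \approx -12.5$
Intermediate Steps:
$x{\left(B,R \right)} = \frac{1}{4} - 16 R + 17 B$ ($x{\left(B,R \right)} = \left(- 16 R + 17 B\right) + \frac{1}{4} = \frac{1}{4} - 16 R + 17 B$)
$D{\left(a \right)} = -2$ ($D{\left(a \right)} = -4 + \left(\frac{a}{a} + \frac{a}{a}\right) = -4 + \left(1 + 1\right) = -4 + 2 = -2$)
$x{\left(-3,-18 \right)} D{\left(-18 \right)} + 462 = \left(\frac{1}{4} - -288 + 17 \left(-3\right)\right) \left(-2\right) + 462 = \left(\frac{1}{4} + 288 - 51\right) \left(-2\right) + 462 = \frac{949}{4} \left(-2\right) + 462 = - \frac{949}{2} + 462 = - \frac{25}{2}$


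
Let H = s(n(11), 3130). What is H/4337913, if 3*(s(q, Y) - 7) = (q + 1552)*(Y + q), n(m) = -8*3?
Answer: 4745989/13013739 ≈ 0.36469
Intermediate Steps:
n(m) = -24
s(q, Y) = 7 + (1552 + q)*(Y + q)/3 (s(q, Y) = 7 + ((q + 1552)*(Y + q))/3 = 7 + ((1552 + q)*(Y + q))/3 = 7 + (1552 + q)*(Y + q)/3)
H = 4745989/3 (H = 7 + (⅓)*(-24)² + (1552/3)*3130 + (1552/3)*(-24) + (⅓)*3130*(-24) = 7 + (⅓)*576 + 4857760/3 - 12416 - 25040 = 7 + 192 + 4857760/3 - 12416 - 25040 = 4745989/3 ≈ 1.5820e+6)
H/4337913 = (4745989/3)/4337913 = (4745989/3)*(1/4337913) = 4745989/13013739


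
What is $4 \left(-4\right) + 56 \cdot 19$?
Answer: $1048$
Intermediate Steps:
$4 \left(-4\right) + 56 \cdot 19 = -16 + 1064 = 1048$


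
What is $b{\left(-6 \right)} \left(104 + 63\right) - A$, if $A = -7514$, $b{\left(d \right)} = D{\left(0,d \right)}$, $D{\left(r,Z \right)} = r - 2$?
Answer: $7180$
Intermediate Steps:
$D{\left(r,Z \right)} = -2 + r$
$b{\left(d \right)} = -2$ ($b{\left(d \right)} = -2 + 0 = -2$)
$b{\left(-6 \right)} \left(104 + 63\right) - A = - 2 \left(104 + 63\right) - -7514 = \left(-2\right) 167 + 7514 = -334 + 7514 = 7180$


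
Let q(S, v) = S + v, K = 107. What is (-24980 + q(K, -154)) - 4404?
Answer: -29431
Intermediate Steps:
(-24980 + q(K, -154)) - 4404 = (-24980 + (107 - 154)) - 4404 = (-24980 - 47) - 4404 = -25027 - 4404 = -29431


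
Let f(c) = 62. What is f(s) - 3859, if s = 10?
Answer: -3797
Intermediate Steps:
f(s) - 3859 = 62 - 3859 = -3797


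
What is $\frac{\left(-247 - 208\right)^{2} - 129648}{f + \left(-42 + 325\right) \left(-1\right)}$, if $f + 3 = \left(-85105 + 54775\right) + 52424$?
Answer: $\frac{77377}{21808} \approx 3.5481$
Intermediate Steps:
$f = 22091$ ($f = -3 + \left(\left(-85105 + 54775\right) + 52424\right) = -3 + \left(-30330 + 52424\right) = -3 + 22094 = 22091$)
$\frac{\left(-247 - 208\right)^{2} - 129648}{f + \left(-42 + 325\right) \left(-1\right)} = \frac{\left(-247 - 208\right)^{2} - 129648}{22091 + \left(-42 + 325\right) \left(-1\right)} = \frac{\left(-455\right)^{2} - 129648}{22091 + 283 \left(-1\right)} = \frac{207025 - 129648}{22091 - 283} = \frac{77377}{21808}$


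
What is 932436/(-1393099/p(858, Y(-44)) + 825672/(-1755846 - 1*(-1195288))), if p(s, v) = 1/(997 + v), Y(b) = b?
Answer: -261342229644/372104944486649 ≈ -0.00070233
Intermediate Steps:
932436/(-1393099/p(858, Y(-44)) + 825672/(-1755846 - 1*(-1195288))) = 932436/(-1393099/(1/(997 - 44)) + 825672/(-1755846 - 1*(-1195288))) = 932436/(-1393099/(1/953) + 825672/(-1755846 + 1195288)) = 932436/(-1393099/1/953 + 825672/(-560558)) = 932436/(-1393099*953 + 825672*(-1/560558)) = 932436/(-1327623347 - 412836/280279) = 932436/(-372104944486649/280279) = 932436*(-280279/372104944486649) = -261342229644/372104944486649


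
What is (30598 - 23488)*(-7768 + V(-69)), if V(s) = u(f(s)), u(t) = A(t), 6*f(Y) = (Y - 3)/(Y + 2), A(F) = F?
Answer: -3700356840/67 ≈ -5.5229e+7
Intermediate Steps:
f(Y) = (-3 + Y)/(6*(2 + Y)) (f(Y) = ((Y - 3)/(Y + 2))/6 = ((-3 + Y)/(2 + Y))/6 = (-3 + Y)/(6*(2 + Y)))
u(t) = t
V(s) = (-3 + s)/(6*(2 + s))
(30598 - 23488)*(-7768 + V(-69)) = (30598 - 23488)*(-7768 + (-3 - 69)/(6*(2 - 69))) = 7110*(-7768 + (1/6)*(-72)/(-67)) = 7110*(-7768 + (1/6)*(-1/67)*(-72)) = 7110*(-7768 + 12/67) = 7110*(-520444/67) = -3700356840/67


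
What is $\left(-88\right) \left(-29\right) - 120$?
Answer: $2432$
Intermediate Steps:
$\left(-88\right) \left(-29\right) - 120 = 2552 - 120 = 2432$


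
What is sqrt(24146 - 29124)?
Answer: I*sqrt(4978) ≈ 70.555*I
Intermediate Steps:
sqrt(24146 - 29124) = sqrt(-4978) = I*sqrt(4978)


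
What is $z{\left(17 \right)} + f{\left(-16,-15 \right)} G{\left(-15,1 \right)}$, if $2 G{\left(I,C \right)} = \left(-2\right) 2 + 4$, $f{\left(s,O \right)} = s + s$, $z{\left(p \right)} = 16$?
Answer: $16$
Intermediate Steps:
$f{\left(s,O \right)} = 2 s$
$G{\left(I,C \right)} = 0$ ($G{\left(I,C \right)} = \frac{\left(-2\right) 2 + 4}{2} = \frac{-4 + 4}{2} = \frac{1}{2} \cdot 0 = 0$)
$z{\left(17 \right)} + f{\left(-16,-15 \right)} G{\left(-15,1 \right)} = 16 + 2 \left(-16\right) 0 = 16 - 0 = 16 + 0 = 16$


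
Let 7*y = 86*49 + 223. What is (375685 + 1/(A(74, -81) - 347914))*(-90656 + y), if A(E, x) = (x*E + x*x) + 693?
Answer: -82066792102808295/2426578 ≈ -3.3820e+10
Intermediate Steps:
A(E, x) = 693 + x² + E*x (A(E, x) = (E*x + x²) + 693 = (x² + E*x) + 693 = 693 + x² + E*x)
y = 4437/7 (y = (86*49 + 223)/7 = (4214 + 223)/7 = (⅐)*4437 = 4437/7 ≈ 633.86)
(375685 + 1/(A(74, -81) - 347914))*(-90656 + y) = (375685 + 1/((693 + (-81)² + 74*(-81)) - 347914))*(-90656 + 4437/7) = (375685 + 1/((693 + 6561 - 5994) - 347914))*(-630155/7) = (375685 + 1/(1260 - 347914))*(-630155/7) = (375685 + 1/(-346654))*(-630155/7) = (375685 - 1/346654)*(-630155/7) = (130232707989/346654)*(-630155/7) = -82066792102808295/2426578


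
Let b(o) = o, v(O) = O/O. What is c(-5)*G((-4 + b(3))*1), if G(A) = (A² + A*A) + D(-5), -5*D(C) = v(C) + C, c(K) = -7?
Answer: -98/5 ≈ -19.600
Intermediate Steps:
v(O) = 1
D(C) = -⅕ - C/5 (D(C) = -(1 + C)/5 = -⅕ - C/5)
G(A) = ⅘ + 2*A² (G(A) = (A² + A*A) + (-⅕ - ⅕*(-5)) = (A² + A²) + (-⅕ + 1) = 2*A² + ⅘ = ⅘ + 2*A²)
c(-5)*G((-4 + b(3))*1) = -7*(⅘ + 2*((-4 + 3)*1)²) = -7*(⅘ + 2*(-1*1)²) = -7*(⅘ + 2*(-1)²) = -7*(⅘ + 2*1) = -7*(⅘ + 2) = -7*14/5 = -98/5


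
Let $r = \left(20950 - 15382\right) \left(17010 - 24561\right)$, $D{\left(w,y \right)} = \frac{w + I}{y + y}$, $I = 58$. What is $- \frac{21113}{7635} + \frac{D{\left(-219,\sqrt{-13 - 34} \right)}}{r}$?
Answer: $- \frac{21113}{7635} - \frac{161 i \sqrt{47}}{3952132992} \approx -2.7653 - 2.7928 \cdot 10^{-7} i$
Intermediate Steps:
$D{\left(w,y \right)} = \frac{58 + w}{2 y}$ ($D{\left(w,y \right)} = \frac{w + 58}{y + y} = \frac{58 + w}{2 y}$)
$r = -42043968$ ($r = 5568 \left(-7551\right) = -42043968$)
$- \frac{21113}{7635} + \frac{D{\left(-219,\sqrt{-13 - 34} \right)}}{r} = - \frac{21113}{7635} + \frac{\frac{1}{2} \frac{1}{\sqrt{-13 - 34}} \left(58 - 219\right)}{-42043968} = \left(-21113\right) \frac{1}{7635} + \frac{1}{2} \frac{1}{\sqrt{-47}} \left(-161\right) \left(- \frac{1}{42043968}\right) = - \frac{21113}{7635} + \frac{1}{2} \frac{1}{i \sqrt{47}} \left(-161\right) \left(- \frac{1}{42043968}\right) = - \frac{21113}{7635} + \frac{1}{2} \left(- \frac{i \sqrt{47}}{47}\right) \left(-161\right) \left(- \frac{1}{42043968}\right) = - \frac{21113}{7635} + \frac{161 i \sqrt{47}}{94} \left(- \frac{1}{42043968}\right) = - \frac{21113}{7635} - \frac{161 i \sqrt{47}}{3952132992}$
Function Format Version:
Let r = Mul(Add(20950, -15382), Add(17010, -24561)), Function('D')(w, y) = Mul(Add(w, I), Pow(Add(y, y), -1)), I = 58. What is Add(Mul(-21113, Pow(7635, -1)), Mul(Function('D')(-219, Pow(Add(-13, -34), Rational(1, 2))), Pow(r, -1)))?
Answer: Add(Rational(-21113, 7635), Mul(Rational(-161, 3952132992), I, Pow(47, Rational(1, 2)))) ≈ Add(-2.7653, Mul(-2.7928e-7, I))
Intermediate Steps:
Function('D')(w, y) = Mul(Rational(1, 2), Pow(y, -1), Add(58, w)) (Function('D')(w, y) = Mul(Add(w, 58), Pow(Add(y, y), -1)) = Mul(Add(58, w), Pow(Mul(2, y), -1)) = Mul(Add(58, w), Mul(Rational(1, 2), Pow(y, -1))) = Mul(Rational(1, 2), Pow(y, -1), Add(58, w)))
r = -42043968 (r = Mul(5568, -7551) = -42043968)
Add(Mul(-21113, Pow(7635, -1)), Mul(Function('D')(-219, Pow(Add(-13, -34), Rational(1, 2))), Pow(r, -1))) = Add(Mul(-21113, Pow(7635, -1)), Mul(Mul(Rational(1, 2), Pow(Pow(Add(-13, -34), Rational(1, 2)), -1), Add(58, -219)), Pow(-42043968, -1))) = Add(Mul(-21113, Rational(1, 7635)), Mul(Mul(Rational(1, 2), Pow(Pow(-47, Rational(1, 2)), -1), -161), Rational(-1, 42043968))) = Add(Rational(-21113, 7635), Mul(Mul(Rational(1, 2), Pow(Mul(I, Pow(47, Rational(1, 2))), -1), -161), Rational(-1, 42043968))) = Add(Rational(-21113, 7635), Mul(Mul(Rational(1, 2), Mul(Rational(-1, 47), I, Pow(47, Rational(1, 2))), -161), Rational(-1, 42043968))) = Add(Rational(-21113, 7635), Mul(Mul(Rational(161, 94), I, Pow(47, Rational(1, 2))), Rational(-1, 42043968))) = Add(Rational(-21113, 7635), Mul(Rational(-161, 3952132992), I, Pow(47, Rational(1, 2))))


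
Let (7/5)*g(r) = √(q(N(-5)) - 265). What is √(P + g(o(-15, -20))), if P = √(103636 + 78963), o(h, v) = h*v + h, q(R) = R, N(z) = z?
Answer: √(49*√182599 + 105*I*√30)/7 ≈ 20.674 + 0.28386*I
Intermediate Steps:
o(h, v) = h + h*v
P = √182599 ≈ 427.32
g(r) = 15*I*√30/7 (g(r) = 5*√(-5 - 265)/7 = 5*√(-270)/7 = 5*(3*I*√30)/7 = 15*I*√30/7)
√(P + g(o(-15, -20))) = √(√182599 + 15*I*√30/7)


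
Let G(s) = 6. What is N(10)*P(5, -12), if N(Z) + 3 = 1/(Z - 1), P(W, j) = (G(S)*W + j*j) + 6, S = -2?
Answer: -520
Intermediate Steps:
P(W, j) = 6 + j² + 6*W (P(W, j) = (6*W + j*j) + 6 = (6*W + j²) + 6 = (j² + 6*W) + 6 = 6 + j² + 6*W)
N(Z) = -3 + 1/(-1 + Z) (N(Z) = -3 + 1/(Z - 1) = -3 + 1/(-1 + Z))
N(10)*P(5, -12) = ((4 - 3*10)/(-1 + 10))*(6 + (-12)² + 6*5) = ((4 - 30)/9)*(6 + 144 + 30) = ((⅑)*(-26))*180 = -26/9*180 = -520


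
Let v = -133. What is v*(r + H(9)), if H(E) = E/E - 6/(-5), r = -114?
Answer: 74347/5 ≈ 14869.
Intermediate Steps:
H(E) = 11/5 (H(E) = 1 - 6*(-⅕) = 1 + 6/5 = 11/5)
v*(r + H(9)) = -133*(-114 + 11/5) = -133*(-559/5) = 74347/5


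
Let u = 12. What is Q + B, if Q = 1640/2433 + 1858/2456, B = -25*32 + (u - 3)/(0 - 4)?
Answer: -1196313701/1493862 ≈ -800.82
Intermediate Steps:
B = -3209/4 (B = -25*32 + (12 - 3)/(0 - 4) = -800 + 9/(-4) = -800 + 9*(-1/4) = -800 - 9/4 = -3209/4 ≈ -802.25)
Q = 4274177/2987724 (Q = 1640*(1/2433) + 1858*(1/2456) = 1640/2433 + 929/1228 = 4274177/2987724 ≈ 1.4306)
Q + B = 4274177/2987724 - 3209/4 = -1196313701/1493862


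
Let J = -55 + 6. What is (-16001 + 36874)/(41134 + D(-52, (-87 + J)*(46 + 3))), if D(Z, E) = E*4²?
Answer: -20873/65490 ≈ -0.31872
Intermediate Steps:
J = -49
D(Z, E) = 16*E (D(Z, E) = E*16 = 16*E)
(-16001 + 36874)/(41134 + D(-52, (-87 + J)*(46 + 3))) = (-16001 + 36874)/(41134 + 16*((-87 - 49)*(46 + 3))) = 20873/(41134 + 16*(-136*49)) = 20873/(41134 + 16*(-6664)) = 20873/(41134 - 106624) = 20873/(-65490) = 20873*(-1/65490) = -20873/65490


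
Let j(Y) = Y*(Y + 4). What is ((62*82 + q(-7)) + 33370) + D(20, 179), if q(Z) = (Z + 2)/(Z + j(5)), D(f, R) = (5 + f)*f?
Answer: 1480247/38 ≈ 38954.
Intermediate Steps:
j(Y) = Y*(4 + Y)
D(f, R) = f*(5 + f)
q(Z) = (2 + Z)/(45 + Z) (q(Z) = (Z + 2)/(Z + 5*(4 + 5)) = (2 + Z)/(Z + 5*9) = (2 + Z)/(Z + 45) = (2 + Z)/(45 + Z))
((62*82 + q(-7)) + 33370) + D(20, 179) = ((62*82 + (2 - 7)/(45 - 7)) + 33370) + 20*(5 + 20) = ((5084 - 5/38) + 33370) + 20*25 = ((5084 + (1/38)*(-5)) + 33370) + 500 = ((5084 - 5/38) + 33370) + 500 = (193187/38 + 33370) + 500 = 1461247/38 + 500 = 1480247/38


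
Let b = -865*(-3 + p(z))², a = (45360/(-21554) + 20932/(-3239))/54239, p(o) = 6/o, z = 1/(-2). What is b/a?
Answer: 368484420234308625/299044684 ≈ 1.2322e+9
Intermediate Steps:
z = -½ ≈ -0.50000
a = -299044684/1893304664017 (a = (45360*(-1/21554) + 20932*(-1/3239))*(1/54239) = (-22680/10777 - 20932/3239)*(1/54239) = -299044684/34906703*1/54239 = -299044684/1893304664017 ≈ -0.00015795)
b = -194625 (b = -865*(-3 + 6/(-½))² = -865*(-3 + 6*(-2))² = -865*(-3 - 12)² = -865*(-15)² = -865*225 = -194625)
b/a = -194625/(-299044684/1893304664017) = -194625*(-1893304664017/299044684) = 368484420234308625/299044684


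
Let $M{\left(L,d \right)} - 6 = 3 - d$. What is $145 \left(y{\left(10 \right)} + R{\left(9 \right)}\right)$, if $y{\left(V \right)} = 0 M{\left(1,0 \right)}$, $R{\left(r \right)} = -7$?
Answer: $-1015$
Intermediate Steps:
$M{\left(L,d \right)} = 9 - d$ ($M{\left(L,d \right)} = 6 - \left(-3 + d\right) = 9 - d$)
$y{\left(V \right)} = 0$ ($y{\left(V \right)} = 0 \left(9 - 0\right) = 0 \left(9 + 0\right) = 0 \cdot 9 = 0$)
$145 \left(y{\left(10 \right)} + R{\left(9 \right)}\right) = 145 \left(0 - 7\right) = 145 \left(-7\right) = -1015$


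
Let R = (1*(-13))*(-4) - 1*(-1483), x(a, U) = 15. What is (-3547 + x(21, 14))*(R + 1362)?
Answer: -10232204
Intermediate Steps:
R = 1535 (R = -13*(-4) + 1483 = 52 + 1483 = 1535)
(-3547 + x(21, 14))*(R + 1362) = (-3547 + 15)*(1535 + 1362) = -3532*2897 = -10232204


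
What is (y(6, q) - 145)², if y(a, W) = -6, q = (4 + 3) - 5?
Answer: 22801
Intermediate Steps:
q = 2 (q = 7 - 5 = 2)
(y(6, q) - 145)² = (-6 - 145)² = (-151)² = 22801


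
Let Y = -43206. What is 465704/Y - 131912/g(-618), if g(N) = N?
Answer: 150321800/741703 ≈ 202.67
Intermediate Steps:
465704/Y - 131912/g(-618) = 465704/(-43206) - 131912/(-618) = 465704*(-1/43206) - 131912*(-1/618) = -232852/21603 + 65956/309 = 150321800/741703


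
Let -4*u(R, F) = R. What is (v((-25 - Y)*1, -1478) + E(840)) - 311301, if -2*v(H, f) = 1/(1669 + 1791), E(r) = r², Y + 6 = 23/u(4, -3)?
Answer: 2728549079/6920 ≈ 3.9430e+5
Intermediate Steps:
u(R, F) = -R/4
Y = -29 (Y = -6 + 23/((-¼*4)) = -6 + 23/(-1) = -6 + 23*(-1) = -6 - 23 = -29)
v(H, f) = -1/6920 (v(H, f) = -1/(2*(1669 + 1791)) = -½/3460 = -½*1/3460 = -1/6920)
(v((-25 - Y)*1, -1478) + E(840)) - 311301 = (-1/6920 + 840²) - 311301 = (-1/6920 + 705600) - 311301 = 4882751999/6920 - 311301 = 2728549079/6920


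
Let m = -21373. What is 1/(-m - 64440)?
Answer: -1/43067 ≈ -2.3220e-5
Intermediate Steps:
1/(-m - 64440) = 1/(-1*(-21373) - 64440) = 1/(21373 - 64440) = 1/(-43067) = -1/43067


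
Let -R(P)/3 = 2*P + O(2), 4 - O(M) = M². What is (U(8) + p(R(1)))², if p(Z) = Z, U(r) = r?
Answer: 4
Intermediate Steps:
O(M) = 4 - M²
R(P) = -6*P (R(P) = -3*(2*P + (4 - 1*2²)) = -3*(2*P + (4 - 1*4)) = -3*(2*P + (4 - 4)) = -3*(2*P + 0) = -6*P)
(U(8) + p(R(1)))² = (8 - 6*1)² = (8 - 6)² = 2² = 4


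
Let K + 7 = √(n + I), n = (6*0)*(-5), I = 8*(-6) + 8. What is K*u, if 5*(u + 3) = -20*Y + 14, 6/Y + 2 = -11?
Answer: -749/65 + 214*I*√10/65 ≈ -11.523 + 10.411*I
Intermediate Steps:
Y = -6/13 (Y = 6/(-2 - 11) = 6/(-13) = 6*(-1/13) = -6/13 ≈ -0.46154)
I = -40 (I = -48 + 8 = -40)
n = 0 (n = 0*(-5) = 0)
u = 107/65 (u = -3 + (-20*(-6/13) + 14)/5 = -3 + (120/13 + 14)/5 = -3 + (⅕)*(302/13) = -3 + 302/65 = 107/65 ≈ 1.6462)
K = -7 + 2*I*√10 (K = -7 + √(0 - 40) = -7 + √(-40) = -7 + 2*I*√10 ≈ -7.0 + 6.3246*I)
K*u = (-7 + 2*I*√10)*(107/65) = -749/65 + 214*I*√10/65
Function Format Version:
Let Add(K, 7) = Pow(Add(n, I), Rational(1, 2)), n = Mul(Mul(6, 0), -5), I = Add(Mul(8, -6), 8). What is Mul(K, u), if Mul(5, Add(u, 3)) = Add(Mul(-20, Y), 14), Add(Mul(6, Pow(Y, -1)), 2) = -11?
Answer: Add(Rational(-749, 65), Mul(Rational(214, 65), I, Pow(10, Rational(1, 2)))) ≈ Add(-11.523, Mul(10.411, I))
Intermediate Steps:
Y = Rational(-6, 13) (Y = Mul(6, Pow(Add(-2, -11), -1)) = Mul(6, Pow(-13, -1)) = Mul(6, Rational(-1, 13)) = Rational(-6, 13) ≈ -0.46154)
I = -40 (I = Add(-48, 8) = -40)
n = 0 (n = Mul(0, -5) = 0)
u = Rational(107, 65) (u = Add(-3, Mul(Rational(1, 5), Add(Mul(-20, Rational(-6, 13)), 14))) = Add(-3, Mul(Rational(1, 5), Add(Rational(120, 13), 14))) = Add(-3, Mul(Rational(1, 5), Rational(302, 13))) = Add(-3, Rational(302, 65)) = Rational(107, 65) ≈ 1.6462)
K = Add(-7, Mul(2, I, Pow(10, Rational(1, 2)))) (K = Add(-7, Pow(Add(0, -40), Rational(1, 2))) = Add(-7, Pow(-40, Rational(1, 2))) = Add(-7, Mul(2, I, Pow(10, Rational(1, 2)))) ≈ Add(-7.0000, Mul(6.3246, I)))
Mul(K, u) = Mul(Add(-7, Mul(2, I, Pow(10, Rational(1, 2)))), Rational(107, 65)) = Add(Rational(-749, 65), Mul(Rational(214, 65), I, Pow(10, Rational(1, 2))))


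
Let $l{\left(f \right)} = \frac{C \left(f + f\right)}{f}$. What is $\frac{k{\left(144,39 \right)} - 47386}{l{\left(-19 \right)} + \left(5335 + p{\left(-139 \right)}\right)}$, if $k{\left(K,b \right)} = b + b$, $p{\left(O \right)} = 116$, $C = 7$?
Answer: $- \frac{47308}{5465} \approx -8.6565$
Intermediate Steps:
$l{\left(f \right)} = 14$ ($l{\left(f \right)} = \frac{7 \left(f + f\right)}{f} = \frac{7 \cdot 2 f}{f} = \frac{14 f}{f} = 14$)
$k{\left(K,b \right)} = 2 b$
$\frac{k{\left(144,39 \right)} - 47386}{l{\left(-19 \right)} + \left(5335 + p{\left(-139 \right)}\right)} = \frac{2 \cdot 39 - 47386}{14 + \left(5335 + 116\right)} = \frac{78 - 47386}{14 + 5451} = - \frac{47308}{5465}$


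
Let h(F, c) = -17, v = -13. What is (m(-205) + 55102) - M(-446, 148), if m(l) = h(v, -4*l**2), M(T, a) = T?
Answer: 55531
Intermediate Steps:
m(l) = -17
(m(-205) + 55102) - M(-446, 148) = (-17 + 55102) - 1*(-446) = 55085 + 446 = 55531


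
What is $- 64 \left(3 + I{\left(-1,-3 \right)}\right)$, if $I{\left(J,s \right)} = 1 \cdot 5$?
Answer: $-512$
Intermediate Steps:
$I{\left(J,s \right)} = 5$
$- 64 \left(3 + I{\left(-1,-3 \right)}\right) = - 64 \left(3 + 5\right) = \left(-64\right) 8 = -512$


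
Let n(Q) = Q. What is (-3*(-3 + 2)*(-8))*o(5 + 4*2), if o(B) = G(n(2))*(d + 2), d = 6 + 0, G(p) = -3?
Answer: 576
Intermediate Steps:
d = 6
o(B) = -24 (o(B) = -3*(6 + 2) = -3*8 = -24)
(-3*(-3 + 2)*(-8))*o(5 + 4*2) = (-3*(-3 + 2)*(-8))*(-24) = (-3*(-1)*(-8))*(-24) = (3*(-8))*(-24) = -24*(-24) = 576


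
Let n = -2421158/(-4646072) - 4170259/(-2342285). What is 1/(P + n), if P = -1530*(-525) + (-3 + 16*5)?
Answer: 5441212377260/4371085338569963359 ≈ 1.2448e-6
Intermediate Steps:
P = 803327 (P = 803250 + (-3 + 80) = 803250 + 77 = 803327)
n = 12523182819339/5441212377260 (n = -2421158*(-1/4646072) - 4170259*(-1/2342285) = 1210579/2323036 + 4170259/2342285 = 12523182819339/5441212377260 ≈ 2.3015)
1/(P + n) = 1/(803327 + 12523182819339/5441212377260) = 1/(4371085338569963359/5441212377260) = 5441212377260/4371085338569963359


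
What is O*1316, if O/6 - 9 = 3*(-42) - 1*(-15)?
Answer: -805392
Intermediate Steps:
O = -612 (O = 54 + 6*(3*(-42) - 1*(-15)) = 54 + 6*(-126 + 15) = 54 + 6*(-111) = 54 - 666 = -612)
O*1316 = -612*1316 = -805392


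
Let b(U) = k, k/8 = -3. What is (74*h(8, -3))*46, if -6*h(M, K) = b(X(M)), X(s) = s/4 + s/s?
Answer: 13616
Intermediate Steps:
k = -24 (k = 8*(-3) = -24)
X(s) = 1 + s/4 (X(s) = s*(1/4) + 1 = s/4 + 1 = 1 + s/4)
b(U) = -24
h(M, K) = 4 (h(M, K) = -1/6*(-24) = 4)
(74*h(8, -3))*46 = (74*4)*46 = 296*46 = 13616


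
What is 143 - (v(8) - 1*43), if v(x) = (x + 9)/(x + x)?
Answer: 2959/16 ≈ 184.94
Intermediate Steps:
v(x) = (9 + x)/(2*x) (v(x) = (9 + x)/((2*x)) = (9 + x)*(1/(2*x)) = (9 + x)/(2*x))
143 - (v(8) - 1*43) = 143 - ((1/2)*(9 + 8)/8 - 1*43) = 143 - ((1/2)*(1/8)*17 - 43) = 143 - (17/16 - 43) = 143 - 1*(-671/16) = 143 + 671/16 = 2959/16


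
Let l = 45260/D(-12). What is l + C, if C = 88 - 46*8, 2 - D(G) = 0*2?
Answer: 22350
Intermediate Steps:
D(G) = 2 (D(G) = 2 - 0*2 = 2 - 1*0 = 2 + 0 = 2)
l = 22630 (l = 45260/2 = 45260*(½) = 22630)
C = -280 (C = 88 - 368 = -280)
l + C = 22630 - 280 = 22350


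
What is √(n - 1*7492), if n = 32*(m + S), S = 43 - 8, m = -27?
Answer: 6*I*√201 ≈ 85.065*I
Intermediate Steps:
S = 35
n = 256 (n = 32*(-27 + 35) = 32*8 = 256)
√(n - 1*7492) = √(256 - 1*7492) = √(256 - 7492) = √(-7236) = 6*I*√201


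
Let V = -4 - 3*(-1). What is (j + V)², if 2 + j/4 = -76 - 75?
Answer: 375769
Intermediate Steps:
j = -612 (j = -8 + 4*(-76 - 75) = -8 + 4*(-151) = -8 - 604 = -612)
V = -1 (V = -4 + 3 = -1)
(j + V)² = (-612 - 1)² = (-613)² = 375769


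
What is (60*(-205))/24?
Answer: -1025/2 ≈ -512.50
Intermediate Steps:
(60*(-205))/24 = -12300*1/24 = -1025/2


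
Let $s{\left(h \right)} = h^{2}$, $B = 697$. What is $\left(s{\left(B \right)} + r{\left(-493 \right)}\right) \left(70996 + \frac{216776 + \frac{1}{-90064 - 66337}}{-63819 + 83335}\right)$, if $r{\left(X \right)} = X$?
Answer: $\frac{1546848762570794007}{44887087} \approx 3.4461 \cdot 10^{10}$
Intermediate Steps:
$\left(s{\left(B \right)} + r{\left(-493 \right)}\right) \left(70996 + \frac{216776 + \frac{1}{-90064 - 66337}}{-63819 + 83335}\right) = \left(697^{2} - 493\right) \left(70996 + \frac{216776 + \frac{1}{-90064 - 66337}}{-63819 + 83335}\right) = \left(485809 - 493\right) \left(70996 + \frac{216776 + \frac{1}{-156401}}{19516}\right) = 485316 \left(70996 + \left(216776 - \frac{1}{156401}\right) \frac{1}{19516}\right) = 485316 \left(70996 + \frac{33903983175}{156401} \cdot \frac{1}{19516}\right) = 485316 \left(70996 + \frac{33903983175}{3052321916}\right) = 485316 \cdot \frac{216736550731511}{3052321916} = \frac{1546848762570794007}{44887087}$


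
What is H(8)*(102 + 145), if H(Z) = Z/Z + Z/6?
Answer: 1729/3 ≈ 576.33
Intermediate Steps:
H(Z) = 1 + Z/6 (H(Z) = 1 + Z*(1/6) = 1 + Z/6)
H(8)*(102 + 145) = (1 + (1/6)*8)*(102 + 145) = (1 + 4/3)*247 = (7/3)*247 = 1729/3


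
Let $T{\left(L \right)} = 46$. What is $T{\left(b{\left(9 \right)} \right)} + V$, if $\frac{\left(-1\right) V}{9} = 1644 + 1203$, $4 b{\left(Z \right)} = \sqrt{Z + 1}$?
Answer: $-25577$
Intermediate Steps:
$b{\left(Z \right)} = \frac{\sqrt{1 + Z}}{4}$ ($b{\left(Z \right)} = \frac{\sqrt{Z + 1}}{4} = \frac{\sqrt{1 + Z}}{4}$)
$V = -25623$ ($V = - 9 \left(1644 + 1203\right) = \left(-9\right) 2847 = -25623$)
$T{\left(b{\left(9 \right)} \right)} + V = 46 - 25623 = -25577$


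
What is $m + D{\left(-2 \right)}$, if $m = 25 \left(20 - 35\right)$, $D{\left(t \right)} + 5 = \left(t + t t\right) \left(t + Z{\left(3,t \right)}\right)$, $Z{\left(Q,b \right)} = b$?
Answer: $-388$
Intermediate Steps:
$D{\left(t \right)} = -5 + 2 t \left(t + t^{2}\right)$ ($D{\left(t \right)} = -5 + \left(t + t t\right) \left(t + t\right) = -5 + \left(t + t^{2}\right) 2 t = -5 + 2 t \left(t + t^{2}\right)$)
$m = -375$ ($m = 25 \left(-15\right) = -375$)
$m + D{\left(-2 \right)} = -375 + \left(-5 + 2 \left(-2\right)^{2} + 2 \left(-2\right)^{3}\right) = -375 + \left(-5 + 2 \cdot 4 + 2 \left(-8\right)\right) = -375 - 13 = -388$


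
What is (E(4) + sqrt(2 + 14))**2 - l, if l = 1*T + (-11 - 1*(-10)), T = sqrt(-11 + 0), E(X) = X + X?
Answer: 145 - I*sqrt(11) ≈ 145.0 - 3.3166*I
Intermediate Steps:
E(X) = 2*X
T = I*sqrt(11) (T = sqrt(-11) = I*sqrt(11) ≈ 3.3166*I)
l = -1 + I*sqrt(11) (l = 1*(I*sqrt(11)) + (-11 - 1*(-10)) = I*sqrt(11) + (-11 + 10) = I*sqrt(11) - 1 = -1 + I*sqrt(11) ≈ -1.0 + 3.3166*I)
(E(4) + sqrt(2 + 14))**2 - l = (2*4 + sqrt(2 + 14))**2 - (-1 + I*sqrt(11)) = (8 + sqrt(16))**2 + (1 - I*sqrt(11)) = (8 + 4)**2 + (1 - I*sqrt(11)) = 12**2 + (1 - I*sqrt(11)) = 144 + (1 - I*sqrt(11)) = 145 - I*sqrt(11)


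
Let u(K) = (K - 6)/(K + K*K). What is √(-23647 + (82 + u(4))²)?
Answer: I*√1693939/10 ≈ 130.15*I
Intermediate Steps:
u(K) = (-6 + K)/(K + K²)
√(-23647 + (82 + u(4))²) = √(-23647 + (82 + (-6 + 4)/(4*(1 + 4)))²) = √(-23647 + (82 + (¼)*(-2)/5)²) = √(-23647 + (82 + (¼)*(⅕)*(-2))²) = √(-23647 + (82 - ⅒)²) = √(-23647 + (819/10)²) = √(-23647 + 670761/100) = √(-1693939/100) = I*√1693939/10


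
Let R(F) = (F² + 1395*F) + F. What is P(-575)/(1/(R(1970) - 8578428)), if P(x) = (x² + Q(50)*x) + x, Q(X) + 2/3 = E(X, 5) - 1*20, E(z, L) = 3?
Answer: -662524430000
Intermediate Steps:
Q(X) = -53/3 (Q(X) = -⅔ + (3 - 1*20) = -⅔ + (3 - 20) = -⅔ - 17 = -53/3)
R(F) = F² + 1396*F
P(x) = x² - 50*x/3 (P(x) = (x² - 53*x/3) + x = x² - 50*x/3)
P(-575)/(1/(R(1970) - 8578428)) = ((⅓)*(-575)*(-50 + 3*(-575)))/(1/(1970*(1396 + 1970) - 8578428)) = ((⅓)*(-575)*(-50 - 1725))/(1/(1970*3366 - 8578428)) = ((⅓)*(-575)*(-1775))/(1/(6631020 - 8578428)) = 1020625/(3*(1/(-1947408))) = 1020625/(3*(-1/1947408)) = (1020625/3)*(-1947408) = -662524430000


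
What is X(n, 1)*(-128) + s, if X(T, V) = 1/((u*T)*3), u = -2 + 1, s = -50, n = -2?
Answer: -214/3 ≈ -71.333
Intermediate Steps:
u = -1
X(T, V) = -1/(3*T) (X(T, V) = 1/(-T*3) = 1/(-3*T) = -1/(3*T))
X(n, 1)*(-128) + s = -⅓/(-2)*(-128) - 50 = -⅓*(-½)*(-128) - 50 = (⅙)*(-128) - 50 = -64/3 - 50 = -214/3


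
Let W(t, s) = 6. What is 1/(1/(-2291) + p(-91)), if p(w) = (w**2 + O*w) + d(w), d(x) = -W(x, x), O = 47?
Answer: 2291/9159417 ≈ 0.00025013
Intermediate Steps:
d(x) = -6 (d(x) = -1*6 = -6)
p(w) = -6 + w**2 + 47*w (p(w) = (w**2 + 47*w) - 6 = -6 + w**2 + 47*w)
1/(1/(-2291) + p(-91)) = 1/(1/(-2291) + (-6 + (-91)**2 + 47*(-91))) = 1/(-1/2291 + (-6 + 8281 - 4277)) = 1/(-1/2291 + 3998) = 1/(9159417/2291) = 2291/9159417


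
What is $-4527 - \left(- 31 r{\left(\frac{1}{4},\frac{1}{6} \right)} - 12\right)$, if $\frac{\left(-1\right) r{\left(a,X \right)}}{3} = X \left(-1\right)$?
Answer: $- \frac{8999}{2} \approx -4499.5$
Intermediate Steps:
$r{\left(a,X \right)} = 3 X$ ($r{\left(a,X \right)} = - 3 X \left(-1\right) = - 3 \left(- X\right) = 3 X$)
$-4527 - \left(- 31 r{\left(\frac{1}{4},\frac{1}{6} \right)} - 12\right) = -4527 - \left(- 31 \cdot \frac{3}{6} - 12\right) = -4527 - \left(- 31 \cdot 3 \cdot \frac{1}{6} - 12\right) = -4527 - \left(\left(-31\right) \frac{1}{2} - 12\right) = -4527 - \left(- \frac{31}{2} - 12\right) = -4527 - - \frac{55}{2} = -4527 + \frac{55}{2} = - \frac{8999}{2}$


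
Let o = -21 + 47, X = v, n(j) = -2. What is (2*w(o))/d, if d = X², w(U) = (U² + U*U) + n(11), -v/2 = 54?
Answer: 25/108 ≈ 0.23148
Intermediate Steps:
v = -108 (v = -2*54 = -108)
X = -108
o = 26
w(U) = -2 + 2*U² (w(U) = (U² + U*U) - 2 = (U² + U²) - 2 = 2*U² - 2 = -2 + 2*U²)
d = 11664 (d = (-108)² = 11664)
(2*w(o))/d = (2*(-2 + 2*26²))/11664 = (2*(-2 + 2*676))*(1/11664) = (2*(-2 + 1352))*(1/11664) = (2*1350)*(1/11664) = 2700*(1/11664) = 25/108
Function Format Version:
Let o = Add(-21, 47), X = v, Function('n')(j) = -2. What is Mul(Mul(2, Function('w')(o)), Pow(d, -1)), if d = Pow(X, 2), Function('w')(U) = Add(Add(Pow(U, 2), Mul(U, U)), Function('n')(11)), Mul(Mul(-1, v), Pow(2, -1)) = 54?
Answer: Rational(25, 108) ≈ 0.23148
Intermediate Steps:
v = -108 (v = Mul(-2, 54) = -108)
X = -108
o = 26
Function('w')(U) = Add(-2, Mul(2, Pow(U, 2))) (Function('w')(U) = Add(Add(Pow(U, 2), Mul(U, U)), -2) = Add(Add(Pow(U, 2), Pow(U, 2)), -2) = Add(Mul(2, Pow(U, 2)), -2) = Add(-2, Mul(2, Pow(U, 2))))
d = 11664 (d = Pow(-108, 2) = 11664)
Mul(Mul(2, Function('w')(o)), Pow(d, -1)) = Mul(Mul(2, Add(-2, Mul(2, Pow(26, 2)))), Pow(11664, -1)) = Mul(Mul(2, Add(-2, Mul(2, 676))), Rational(1, 11664)) = Mul(Mul(2, Add(-2, 1352)), Rational(1, 11664)) = Mul(Mul(2, 1350), Rational(1, 11664)) = Mul(2700, Rational(1, 11664)) = Rational(25, 108)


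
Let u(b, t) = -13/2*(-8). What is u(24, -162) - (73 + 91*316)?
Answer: -28777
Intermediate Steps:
u(b, t) = 52 (u(b, t) = -13*½*(-8) = -13/2*(-8) = 52)
u(24, -162) - (73 + 91*316) = 52 - (73 + 91*316) = 52 - (73 + 28756) = 52 - 1*28829 = 52 - 28829 = -28777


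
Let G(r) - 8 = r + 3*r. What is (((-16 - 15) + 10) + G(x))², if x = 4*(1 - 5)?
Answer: 5929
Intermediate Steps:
x = -16 (x = 4*(-4) = -16)
G(r) = 8 + 4*r (G(r) = 8 + (r + 3*r) = 8 + 4*r)
(((-16 - 15) + 10) + G(x))² = (((-16 - 15) + 10) + (8 + 4*(-16)))² = ((-31 + 10) + (8 - 64))² = (-21 - 56)² = (-77)² = 5929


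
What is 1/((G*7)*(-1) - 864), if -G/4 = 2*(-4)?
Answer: -1/1088 ≈ -0.00091912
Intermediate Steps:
G = 32 (G = -8*(-4) = -4*(-8) = 32)
1/((G*7)*(-1) - 864) = 1/((32*7)*(-1) - 864) = 1/(224*(-1) - 864) = 1/(-224 - 864) = 1/(-1088) = -1/1088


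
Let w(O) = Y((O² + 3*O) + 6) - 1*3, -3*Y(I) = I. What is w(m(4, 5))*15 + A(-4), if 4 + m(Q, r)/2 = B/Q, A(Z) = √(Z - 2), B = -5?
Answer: -1875/4 + I*√6 ≈ -468.75 + 2.4495*I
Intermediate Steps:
A(Z) = √(-2 + Z)
Y(I) = -I/3
m(Q, r) = -8 - 10/Q (m(Q, r) = -8 + 2*(-5/Q) = -8 - 10/Q)
w(O) = -5 - O - O²/3 (w(O) = -((O² + 3*O) + 6)/3 - 1*3 = -(6 + O² + 3*O)/3 - 3 = (-2 - O - O²/3) - 3 = -5 - O - O²/3)
w(m(4, 5))*15 + A(-4) = (-5 - (-8 - 10/4) - (-8 - 10/4)²/3)*15 + √(-2 - 4) = (-5 - (-8 - 10*¼) - (-8 - 10*¼)²/3)*15 + √(-6) = (-5 - (-8 - 5/2) - (-8 - 5/2)²/3)*15 + I*√6 = (-5 - 1*(-21/2) - (-21/2)²/3)*15 + I*√6 = (-5 + 21/2 - ⅓*441/4)*15 + I*√6 = (-5 + 21/2 - 147/4)*15 + I*√6 = -125/4*15 + I*√6 = -1875/4 + I*√6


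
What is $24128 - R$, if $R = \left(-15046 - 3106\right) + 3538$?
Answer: $38742$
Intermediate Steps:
$R = -14614$ ($R = -18152 + 3538 = -14614$)
$24128 - R = 24128 - -14614 = 24128 + 14614 = 38742$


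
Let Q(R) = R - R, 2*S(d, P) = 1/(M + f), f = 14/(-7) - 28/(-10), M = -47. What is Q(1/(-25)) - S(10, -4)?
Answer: 5/462 ≈ 0.010823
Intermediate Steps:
f = 4/5 (f = 14*(-1/7) - 28*(-1/10) = -2 + 14/5 = 4/5 ≈ 0.80000)
S(d, P) = -5/462 (S(d, P) = 1/(2*(-47 + 4/5)) = 1/(2*(-231/5)) = (1/2)*(-5/231) = -5/462)
Q(R) = 0
Q(1/(-25)) - S(10, -4) = 0 - 1*(-5/462) = 0 + 5/462 = 5/462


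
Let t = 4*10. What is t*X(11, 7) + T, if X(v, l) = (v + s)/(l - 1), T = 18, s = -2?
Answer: 78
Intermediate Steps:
t = 40
X(v, l) = (-2 + v)/(-1 + l) (X(v, l) = (v - 2)/(l - 1) = (-2 + v)/(-1 + l))
t*X(11, 7) + T = 40*((-2 + 11)/(-1 + 7)) + 18 = 40*(9/6) + 18 = 40*((⅙)*9) + 18 = 40*(3/2) + 18 = 60 + 18 = 78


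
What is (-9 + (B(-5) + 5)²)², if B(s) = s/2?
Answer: 121/16 ≈ 7.5625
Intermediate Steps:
B(s) = s/2 (B(s) = s*(½) = s/2)
(-9 + (B(-5) + 5)²)² = (-9 + ((½)*(-5) + 5)²)² = (-9 + (-5/2 + 5)²)² = (-9 + (5/2)²)² = (-9 + 25/4)² = (-11/4)² = 121/16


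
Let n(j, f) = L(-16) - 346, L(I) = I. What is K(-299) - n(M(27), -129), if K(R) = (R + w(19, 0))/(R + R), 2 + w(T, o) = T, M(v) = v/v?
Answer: 108379/299 ≈ 362.47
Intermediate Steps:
M(v) = 1
n(j, f) = -362 (n(j, f) = -16 - 346 = -362)
w(T, o) = -2 + T
K(R) = (17 + R)/(2*R) (K(R) = (R + (-2 + 19))/(R + R) = (R + 17)/((2*R)) = (17 + R)*(1/(2*R)) = (17 + R)/(2*R))
K(-299) - n(M(27), -129) = (½)*(17 - 299)/(-299) - 1*(-362) = (½)*(-1/299)*(-282) + 362 = 141/299 + 362 = 108379/299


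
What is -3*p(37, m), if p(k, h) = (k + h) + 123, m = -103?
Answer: -171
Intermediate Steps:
p(k, h) = 123 + h + k (p(k, h) = (h + k) + 123 = 123 + h + k)
-3*p(37, m) = -3*(123 - 103 + 37) = -3*57 = -171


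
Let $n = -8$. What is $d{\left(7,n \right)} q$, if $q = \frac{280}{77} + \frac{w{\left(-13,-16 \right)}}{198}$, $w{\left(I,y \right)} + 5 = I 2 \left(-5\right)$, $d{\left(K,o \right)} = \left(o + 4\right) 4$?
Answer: $- \frac{6760}{99} \approx -68.283$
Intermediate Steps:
$d{\left(K,o \right)} = 16 + 4 o$ ($d{\left(K,o \right)} = \left(4 + o\right) 4 = 16 + 4 o$)
$w{\left(I,y \right)} = -5 - 10 I$ ($w{\left(I,y \right)} = -5 + I 2 \left(-5\right) = -5 + 2 I \left(-5\right) = -5 - 10 I$)
$q = \frac{845}{198}$ ($q = \frac{280}{77} + \frac{-5 - -130}{198} = 280 \cdot \frac{1}{77} + \left(-5 + 130\right) \frac{1}{198} = \frac{40}{11} + 125 \cdot \frac{1}{198} = \frac{40}{11} + \frac{125}{198} = \frac{845}{198} \approx 4.2677$)
$d{\left(7,n \right)} q = \left(16 + 4 \left(-8\right)\right) \frac{845}{198} = \left(16 - 32\right) \frac{845}{198} = \left(-16\right) \frac{845}{198} = - \frac{6760}{99}$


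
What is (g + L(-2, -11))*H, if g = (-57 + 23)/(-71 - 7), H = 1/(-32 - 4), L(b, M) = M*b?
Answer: -875/1404 ≈ -0.62322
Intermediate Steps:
H = -1/36 (H = 1/(-36) = -1/36 ≈ -0.027778)
g = 17/39 (g = -34/(-78) = -34*(-1/78) = 17/39 ≈ 0.43590)
(g + L(-2, -11))*H = (17/39 - 11*(-2))*(-1/36) = (17/39 + 22)*(-1/36) = (875/39)*(-1/36) = -875/1404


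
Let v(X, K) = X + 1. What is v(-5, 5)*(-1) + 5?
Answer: 9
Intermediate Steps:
v(X, K) = 1 + X
v(-5, 5)*(-1) + 5 = (1 - 5)*(-1) + 5 = -4*(-1) + 5 = 4 + 5 = 9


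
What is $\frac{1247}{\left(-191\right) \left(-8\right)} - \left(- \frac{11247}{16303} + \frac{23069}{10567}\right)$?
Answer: $- \frac{178247769177}{263234367928} \approx -0.67715$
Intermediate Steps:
$\frac{1247}{\left(-191\right) \left(-8\right)} - \left(- \frac{11247}{16303} + \frac{23069}{10567}\right) = \frac{1247}{1528} - \frac{257246858}{172273801} = - \frac{178247769177}{263234367928}$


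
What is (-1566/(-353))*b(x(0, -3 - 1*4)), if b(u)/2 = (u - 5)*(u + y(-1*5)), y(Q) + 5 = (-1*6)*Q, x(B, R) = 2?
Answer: -253692/353 ≈ -718.67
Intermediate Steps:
y(Q) = -5 - 6*Q (y(Q) = -5 + (-1*6)*Q = -5 - 6*Q)
b(u) = 2*(-5 + u)*(25 + u) (b(u) = 2*((u - 5)*(u + (-5 - (-6)*5))) = 2*((-5 + u)*(u + (-5 - 6*(-5)))) = 2*((-5 + u)*(u + (-5 + 30))) = 2*((-5 + u)*(u + 25)) = 2*((-5 + u)*(25 + u)) = 2*(-5 + u)*(25 + u))
(-1566/(-353))*b(x(0, -3 - 1*4)) = (-1566/(-353))*(-250 + 2*2² + 40*2) = (-1566*(-1/353))*(-250 + 2*4 + 80) = 1566*(-250 + 8 + 80)/353 = (1566/353)*(-162) = -253692/353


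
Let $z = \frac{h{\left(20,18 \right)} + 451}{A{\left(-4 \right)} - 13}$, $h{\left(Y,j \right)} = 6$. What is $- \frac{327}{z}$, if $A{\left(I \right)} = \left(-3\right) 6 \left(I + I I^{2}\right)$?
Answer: $- \frac{395997}{457} \approx -866.51$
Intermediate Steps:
$A{\left(I \right)} = - 18 I - 18 I^{3}$ ($A{\left(I \right)} = - 18 \left(I + I^{3}\right) = - 18 I - 18 I^{3}$)
$z = \frac{457}{1211}$ ($z = \frac{6 + 451}{\left(-18\right) \left(-4\right) \left(1 + \left(-4\right)^{2}\right) - 13} = \frac{457}{\left(-18\right) \left(-4\right) \left(1 + 16\right) - 13} = \frac{457}{\left(-18\right) \left(-4\right) 17 - 13} = \frac{457}{1224 - 13} = \frac{457}{1211} \approx 0.37737$)
$- \frac{327}{z} = - \frac{327}{\frac{457}{1211}} = \left(-327\right) \frac{1211}{457} = - \frac{395997}{457}$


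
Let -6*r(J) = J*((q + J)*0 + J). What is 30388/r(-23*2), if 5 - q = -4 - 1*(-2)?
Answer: -45582/529 ≈ -86.166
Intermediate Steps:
q = 7 (q = 5 - (-4 - 1*(-2)) = 5 - (-4 + 2) = 5 - 1*(-2) = 5 + 2 = 7)
r(J) = -J**2/6 (r(J) = -J*((7 + J)*0 + J)/6 = -J*(0 + J)/6 = -J*J/6 = -J**2/6)
30388/r(-23*2) = 30388/((-(-23*2)**2/6)) = 30388/((-1/6*(-46)**2)) = 30388/((-1/6*2116)) = 30388/(-1058/3) = 30388*(-3/1058) = -45582/529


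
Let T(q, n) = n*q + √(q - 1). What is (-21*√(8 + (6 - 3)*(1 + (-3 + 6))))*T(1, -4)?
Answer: 168*√5 ≈ 375.66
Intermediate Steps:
T(q, n) = √(-1 + q) + n*q (T(q, n) = n*q + √(-1 + q) = √(-1 + q) + n*q)
(-21*√(8 + (6 - 3)*(1 + (-3 + 6))))*T(1, -4) = (-21*√(8 + (6 - 3)*(1 + (-3 + 6))))*(√(-1 + 1) - 4*1) = (-21*√(8 + 3*(1 + 3)))*(√0 - 4) = (-21*√(8 + 3*4))*(0 - 4) = -21*√(8 + 12)*(-4) = -42*√5*(-4) = 168*√5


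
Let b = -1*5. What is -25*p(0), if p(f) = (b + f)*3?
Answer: 375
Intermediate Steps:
b = -5
p(f) = -15 + 3*f (p(f) = (-5 + f)*3 = -15 + 3*f)
-25*p(0) = -25*(-15 + 3*0) = -25*(-15 + 0) = -25*(-15) = 375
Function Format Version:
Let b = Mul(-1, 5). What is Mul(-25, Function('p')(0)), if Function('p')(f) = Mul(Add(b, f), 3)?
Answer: 375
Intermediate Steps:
b = -5
Function('p')(f) = Add(-15, Mul(3, f)) (Function('p')(f) = Mul(Add(-5, f), 3) = Add(-15, Mul(3, f)))
Mul(-25, Function('p')(0)) = Mul(-25, Add(-15, Mul(3, 0))) = Mul(-25, Add(-15, 0)) = Mul(-25, -15) = 375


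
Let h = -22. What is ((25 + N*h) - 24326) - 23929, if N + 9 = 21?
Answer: -48494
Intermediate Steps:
N = 12 (N = -9 + 21 = 12)
((25 + N*h) - 24326) - 23929 = ((25 + 12*(-22)) - 24326) - 23929 = ((25 - 264) - 24326) - 23929 = (-239 - 24326) - 23929 = -24565 - 23929 = -48494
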